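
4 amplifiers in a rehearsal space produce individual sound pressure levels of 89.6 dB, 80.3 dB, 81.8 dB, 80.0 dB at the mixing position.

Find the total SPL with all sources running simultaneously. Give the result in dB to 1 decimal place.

91.0 dB

Σ 10^(Lᵢ/10) = 1.271e+09.
L_total = 10·log₁₀(1.271e+09) = 91.0 dB.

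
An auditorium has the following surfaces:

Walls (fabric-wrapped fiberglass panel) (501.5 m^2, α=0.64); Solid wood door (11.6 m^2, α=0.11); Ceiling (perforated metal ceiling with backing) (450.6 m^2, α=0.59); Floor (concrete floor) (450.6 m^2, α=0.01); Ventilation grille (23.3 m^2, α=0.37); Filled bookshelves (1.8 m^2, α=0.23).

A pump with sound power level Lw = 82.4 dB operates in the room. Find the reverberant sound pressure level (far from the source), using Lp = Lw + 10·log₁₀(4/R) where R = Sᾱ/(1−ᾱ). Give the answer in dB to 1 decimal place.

58.3 dB

A = 601.631 sabins; S = 1439.4 m^2.
ᾱ = 0.4180, so room constant R = A/(1−ᾱ) = 1033.730 m^2.
Lp = 82.4 + 10·log₁₀(4/1033.730) = 82.4 + (-24.12) = 58.3 dB.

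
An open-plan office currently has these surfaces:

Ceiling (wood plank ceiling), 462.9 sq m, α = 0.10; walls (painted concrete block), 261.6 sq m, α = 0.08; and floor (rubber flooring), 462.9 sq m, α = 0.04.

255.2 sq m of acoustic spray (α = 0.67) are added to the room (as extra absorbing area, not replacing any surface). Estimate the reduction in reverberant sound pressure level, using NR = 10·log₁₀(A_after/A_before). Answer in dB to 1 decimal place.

A_before = Σ Sᵢαᵢ = 462.9·0.10 + 261.6·0.08 + 462.9·0.04 = 85.734 sabins.
Treatment contributes 255.2·0.67 = 170.984 sabins.
A_after = 85.734 + 170.984 = 256.718 sabins.
NR = 10·log₁₀(256.718/85.734) = 4.8 dB.

4.8 dB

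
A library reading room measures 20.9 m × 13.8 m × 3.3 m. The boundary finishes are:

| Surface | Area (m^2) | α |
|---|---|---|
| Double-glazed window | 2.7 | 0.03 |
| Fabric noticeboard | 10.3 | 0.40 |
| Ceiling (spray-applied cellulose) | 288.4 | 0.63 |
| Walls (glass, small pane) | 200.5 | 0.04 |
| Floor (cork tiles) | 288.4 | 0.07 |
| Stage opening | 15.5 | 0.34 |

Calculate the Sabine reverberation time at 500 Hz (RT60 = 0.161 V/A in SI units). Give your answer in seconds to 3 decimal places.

0.699 sec

Equivalent absorption area: A = 2.7·0.03 + 10.3·0.40 + 288.4·0.63 + 200.5·0.04 + 288.4·0.07 + 15.5·0.34 = 219.371 m^2.
Volume V = 20.9 × 13.8 × 3.3 = 951.786 m³.
Sabine: RT60 = 0.161 × 951.786 / 219.371 = 0.699 s.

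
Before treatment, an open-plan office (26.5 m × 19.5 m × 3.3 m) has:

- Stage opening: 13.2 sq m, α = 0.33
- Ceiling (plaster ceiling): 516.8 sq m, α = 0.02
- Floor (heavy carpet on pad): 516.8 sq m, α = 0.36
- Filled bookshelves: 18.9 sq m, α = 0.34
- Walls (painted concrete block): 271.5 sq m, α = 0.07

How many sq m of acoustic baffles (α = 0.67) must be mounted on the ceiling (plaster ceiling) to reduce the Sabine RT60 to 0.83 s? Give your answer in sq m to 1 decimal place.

Summing Sᵢαᵢ: 4.356 + 10.336 + 186.048 + 6.426 + 19.005 → A₁ = 226.171 sabins.
V = 1705.275 m³. Target absorption A₂ = 0.161 × 1705.275 / 0.83 = 330.782 sabins.
Absorption to add: 330.782 − 226.171 = 104.611 sabins.
Net gain per sq m: Δα = 0.67 − 0.02 = 0.65.
Panel area = 104.611 / 0.65 = 160.9 sq m.

160.9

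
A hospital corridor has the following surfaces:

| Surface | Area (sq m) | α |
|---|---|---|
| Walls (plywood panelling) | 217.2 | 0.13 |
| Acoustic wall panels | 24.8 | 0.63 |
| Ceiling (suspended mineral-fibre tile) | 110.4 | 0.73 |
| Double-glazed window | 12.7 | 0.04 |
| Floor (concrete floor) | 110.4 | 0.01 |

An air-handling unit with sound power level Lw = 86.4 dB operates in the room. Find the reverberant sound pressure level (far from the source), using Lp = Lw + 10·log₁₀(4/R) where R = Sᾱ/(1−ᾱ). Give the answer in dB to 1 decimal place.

70.1 dB

Σ(Sᵢαᵢ) = 217.2×0.13 + 24.8×0.63 + 110.4×0.73 + 12.7×0.04 + 110.4×0.01 = 126.064; total area S = 475.5 sq m.
ᾱ = 0.2651, so room constant R = A/(1−ᾱ) = 171.539 sq m.
Lp = Lw + 10 log₁₀(4/R) = 86.4 -16.32 = 70.1 dB.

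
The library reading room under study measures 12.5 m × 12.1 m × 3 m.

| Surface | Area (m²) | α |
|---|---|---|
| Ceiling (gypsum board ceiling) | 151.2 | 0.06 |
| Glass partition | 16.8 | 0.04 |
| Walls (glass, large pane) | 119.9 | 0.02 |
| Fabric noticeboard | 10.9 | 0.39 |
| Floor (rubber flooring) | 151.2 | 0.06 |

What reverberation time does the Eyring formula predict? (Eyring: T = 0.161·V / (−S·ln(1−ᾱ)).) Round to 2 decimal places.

S = Σ Sᵢ = 450.0 m².
Σ(Sᵢαᵢ) = 151.2·0.06 + 16.8·0.04 + 119.9·0.02 + 10.9·0.39 + 151.2·0.06 = 25.465.
Mean coefficient ᾱ = A/S = 0.0566.
−S·ln(1−ᾱ) = −450.0 × ln(1 − 0.0566) = 26.219.
V = 12.5 × 12.1 × 3 = 453.75 m³.
RT60 = 0.161 × 453.75 / 26.219 = 2.79 s.

2.79 seconds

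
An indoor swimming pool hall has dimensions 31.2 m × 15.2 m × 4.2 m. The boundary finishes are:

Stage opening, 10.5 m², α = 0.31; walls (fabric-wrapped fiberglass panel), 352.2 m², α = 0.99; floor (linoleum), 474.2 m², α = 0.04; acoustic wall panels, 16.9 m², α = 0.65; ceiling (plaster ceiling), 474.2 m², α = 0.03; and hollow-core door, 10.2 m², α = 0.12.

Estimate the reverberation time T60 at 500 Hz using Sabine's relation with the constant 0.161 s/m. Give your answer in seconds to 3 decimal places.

0.807 s

A = Σ Sᵢαᵢ = 10.5·0.31 + 352.2·0.99 + 474.2·0.04 + 16.9·0.65 + 474.2·0.03 + 10.2·0.12 = 397.336 sabins.
Room volume: 1991.808 m³.
T = 0.161 V/A = 0.161·1991.808/397.336 = 0.807 s.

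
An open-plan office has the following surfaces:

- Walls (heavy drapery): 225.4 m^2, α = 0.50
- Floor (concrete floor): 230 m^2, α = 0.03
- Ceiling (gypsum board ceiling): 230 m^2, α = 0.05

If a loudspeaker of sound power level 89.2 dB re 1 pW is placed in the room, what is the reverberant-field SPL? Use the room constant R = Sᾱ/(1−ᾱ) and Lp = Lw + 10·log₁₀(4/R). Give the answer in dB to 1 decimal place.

73.1 dB

Σ(Sᵢαᵢ) = 225.4·0.50 + 230·0.03 + 230·0.05 = 131.100; total area S = 685.4 m^2.
ᾱ = 131.100/685.4 = 0.1913; R = Sᾱ/(1−ᾱ) = 131.100/(1−0.1913) = 162.112 m^2.
Lp = 89.2 + 10·log₁₀(4/162.112) = 89.2 + (-16.08) = 73.1 dB.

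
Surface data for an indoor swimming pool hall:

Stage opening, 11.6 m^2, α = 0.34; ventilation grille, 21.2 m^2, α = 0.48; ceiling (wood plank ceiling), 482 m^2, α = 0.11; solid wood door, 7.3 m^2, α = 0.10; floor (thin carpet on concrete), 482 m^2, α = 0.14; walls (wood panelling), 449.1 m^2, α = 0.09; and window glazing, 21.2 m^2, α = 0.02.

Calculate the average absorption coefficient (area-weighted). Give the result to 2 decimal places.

0.12

Total surface area S = 1474.4 m^2.
A = 11.6×0.34 + 21.2×0.48 + 482×0.11 + 7.3×0.10 + 482×0.14 + 449.1×0.09 + 21.2×0.02 = 176.193 sabins.
ᾱ = A/S = 0.12.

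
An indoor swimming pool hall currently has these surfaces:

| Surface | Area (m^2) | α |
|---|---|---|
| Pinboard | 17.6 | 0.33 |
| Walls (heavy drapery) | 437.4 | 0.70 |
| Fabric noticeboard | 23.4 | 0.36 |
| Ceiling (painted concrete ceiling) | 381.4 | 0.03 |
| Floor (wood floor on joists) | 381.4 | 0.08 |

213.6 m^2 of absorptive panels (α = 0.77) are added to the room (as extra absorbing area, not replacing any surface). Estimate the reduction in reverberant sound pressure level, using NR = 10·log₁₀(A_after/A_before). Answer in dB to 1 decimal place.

Equivalent absorption area: A_before = 17.6×0.33 + 437.4×0.70 + 23.4×0.36 + 381.4×0.03 + 381.4×0.08 = 362.366 m^2.
Added absorption = 213.6 × 0.77 = 164.472 sabins.
New total A_after = 526.838 sabins.
NR = 10·log₁₀(526.838/362.366) = 1.6 dB.

1.6 dB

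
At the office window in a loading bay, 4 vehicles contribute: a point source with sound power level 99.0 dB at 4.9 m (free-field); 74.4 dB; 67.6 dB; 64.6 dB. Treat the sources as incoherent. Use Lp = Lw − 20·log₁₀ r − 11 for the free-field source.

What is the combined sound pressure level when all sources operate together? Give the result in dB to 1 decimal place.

Source at 4.9 m: Lp = 99.0 − 20·log₁₀(4.9) − 11 = 74.2 dB.
Converting to relative power and adding: 10^(74.2/10) + 10^(74.4/10) + 10^(67.6/10) + 10^(64.6/10) = 6.248e+07.
Back to dB: 10·log₁₀ Σ = 78.0 dB.

78.0 dB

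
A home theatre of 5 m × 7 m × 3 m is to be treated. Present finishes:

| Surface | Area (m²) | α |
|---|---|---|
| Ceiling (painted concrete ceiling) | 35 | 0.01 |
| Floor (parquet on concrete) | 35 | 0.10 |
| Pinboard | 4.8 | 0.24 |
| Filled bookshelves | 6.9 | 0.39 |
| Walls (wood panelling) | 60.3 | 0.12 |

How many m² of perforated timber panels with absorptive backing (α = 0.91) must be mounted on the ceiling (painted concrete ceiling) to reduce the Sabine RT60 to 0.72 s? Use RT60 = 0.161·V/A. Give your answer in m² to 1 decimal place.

9.5

Total absorption A₁ = 35·0.01 + 35·0.10 + 4.8·0.24 + 6.9·0.39 + 60.3·0.12
  = 0.350 + 3.500 + 1.152 + 2.691 + 7.236 = 14.929 m² sabins.
V = 105 m³. Target absorption A₂ = 0.161 × 105 / 0.72 = 23.479 sabins.
ΔA needed = 23.479 − 14.929 = 8.550 sabins.
Each m² of panel replacing the ceiling (painted concrete ceiling) adds (0.91 − 0.01) = 0.90 sabins.
Panel area = 8.550 / 0.90 = 9.5 m².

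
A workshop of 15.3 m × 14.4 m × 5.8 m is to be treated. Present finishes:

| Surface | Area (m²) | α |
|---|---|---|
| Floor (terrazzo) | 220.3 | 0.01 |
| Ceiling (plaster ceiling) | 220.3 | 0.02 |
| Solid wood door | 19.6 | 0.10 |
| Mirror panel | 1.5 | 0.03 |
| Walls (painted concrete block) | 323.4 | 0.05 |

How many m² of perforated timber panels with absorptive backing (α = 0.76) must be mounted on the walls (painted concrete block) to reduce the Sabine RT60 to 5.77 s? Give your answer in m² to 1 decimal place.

Summing Sᵢαᵢ: 2.203 + 4.406 + 1.960 + 0.045 + 16.170 → A₁ = 24.784 sabins.
V = 1277.856 m³. Target absorption A₂ = 0.161 × 1277.856 / 5.77 = 35.656 sabins.
Absorption to add: 35.656 − 24.784 = 10.872 sabins.
Net gain per m²: Δα = 0.76 − 0.05 = 0.71.
Panel area = 10.872 / 0.71 = 15.3 m².

15.3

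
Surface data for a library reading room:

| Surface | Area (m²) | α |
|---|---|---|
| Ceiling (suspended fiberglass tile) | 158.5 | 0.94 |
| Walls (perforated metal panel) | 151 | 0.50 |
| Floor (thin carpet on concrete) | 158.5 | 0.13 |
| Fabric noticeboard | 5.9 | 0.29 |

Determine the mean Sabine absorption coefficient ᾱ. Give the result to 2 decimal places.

S = Σ Sᵢ = 158.5 + 151 + 158.5 + 5.9 = 473.9 m².
A = 158.5*0.94 + 151*0.50 + 158.5*0.13 + 5.9*0.29 = 246.806 sabins.
ᾱ = 246.806 / 473.9 = 0.52.

0.52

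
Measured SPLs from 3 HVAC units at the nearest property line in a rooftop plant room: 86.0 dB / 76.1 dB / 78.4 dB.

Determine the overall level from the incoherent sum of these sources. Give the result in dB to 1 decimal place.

Σ 10^(Lᵢ/10) = 5.08e+08.
L_total = 10·log₁₀(5.08e+08) = 87.1 dB.

87.1 dB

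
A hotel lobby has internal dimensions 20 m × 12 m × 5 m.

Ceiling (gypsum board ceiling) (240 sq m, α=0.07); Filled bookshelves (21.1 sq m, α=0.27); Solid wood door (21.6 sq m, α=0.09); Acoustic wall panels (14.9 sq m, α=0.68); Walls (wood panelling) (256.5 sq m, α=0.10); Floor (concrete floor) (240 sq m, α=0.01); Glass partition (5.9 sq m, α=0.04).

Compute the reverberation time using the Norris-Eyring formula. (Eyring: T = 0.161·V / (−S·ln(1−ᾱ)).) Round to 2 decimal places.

2.95 sec

S = Σ Sᵢ = 800.0 sq m.
Absorption A = 240·0.07 + 21.1·0.27 + 21.6·0.09 + 14.9·0.68 + 256.5·0.10 + 240·0.01 + 5.9·0.04 = 62.859 sabins.
Mean coefficient ᾱ = A/S = 0.0786.
Eyring denominator: −S ln(1−ᾱ) = 65.489.
V = 20 × 12 × 5 = 1200 m³.
T = 0.161·V/[−S·ln(1−ᾱ)] = 0.161·1200/65.489 = 2.95 s.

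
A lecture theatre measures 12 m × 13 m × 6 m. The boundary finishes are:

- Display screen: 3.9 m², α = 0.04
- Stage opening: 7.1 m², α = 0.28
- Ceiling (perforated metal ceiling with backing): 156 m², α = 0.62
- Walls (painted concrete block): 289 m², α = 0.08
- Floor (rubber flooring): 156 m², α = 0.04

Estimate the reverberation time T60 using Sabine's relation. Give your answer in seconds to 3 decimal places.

1.175 seconds

Summing Sᵢαᵢ: 0.156 + 1.988 + 96.720 + 23.120 + 6.240 → A = 128.224 sabins.
V = 12·13·6 = 936 m³.
Sabine: RT60 = 0.161 × 936 / 128.224 = 1.175 s.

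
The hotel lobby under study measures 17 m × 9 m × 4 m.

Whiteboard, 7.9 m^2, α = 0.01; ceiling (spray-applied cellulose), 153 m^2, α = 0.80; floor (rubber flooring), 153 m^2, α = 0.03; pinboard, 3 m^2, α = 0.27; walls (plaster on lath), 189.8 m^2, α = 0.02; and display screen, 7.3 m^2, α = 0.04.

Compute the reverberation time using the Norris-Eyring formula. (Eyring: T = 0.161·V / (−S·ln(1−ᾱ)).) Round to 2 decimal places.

0.65 sec

Total surface area S = 7.9 + 153 + 153 + 3 + 189.8 + 7.3 = 514.0 m^2.
Σ(Sᵢαᵢ) = 7.9·0.01 + 153·0.80 + 153·0.03 + 3·0.27 + 189.8·0.02 + 7.3·0.04 = 131.967.
Mean coefficient ᾱ = A/S = 0.2567.
Eyring denominator: −S ln(1−ᾱ) = 152.481.
V = 17 × 9 × 4 = 612 m³.
T = 0.161·V/[−S·ln(1−ᾱ)] = 0.161·612/152.481 = 0.65 s.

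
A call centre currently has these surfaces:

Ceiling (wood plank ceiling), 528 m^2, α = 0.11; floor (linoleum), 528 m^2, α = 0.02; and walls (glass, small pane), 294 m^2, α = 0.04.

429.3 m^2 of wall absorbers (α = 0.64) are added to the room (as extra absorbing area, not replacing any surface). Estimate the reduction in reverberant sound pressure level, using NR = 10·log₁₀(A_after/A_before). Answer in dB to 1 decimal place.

6.5 dB

Equivalent absorption area: A_before = 528·0.11 + 528·0.02 + 294·0.04 = 80.400 m^2.
Added absorption = 429.3 × 0.64 = 274.752 sabins.
A_after = 80.400 + 274.752 = 355.152 sabins.
Reduction = 10 log₁₀(A_after/A_before) = 10 log₁₀(4.4173) = 6.5 dB.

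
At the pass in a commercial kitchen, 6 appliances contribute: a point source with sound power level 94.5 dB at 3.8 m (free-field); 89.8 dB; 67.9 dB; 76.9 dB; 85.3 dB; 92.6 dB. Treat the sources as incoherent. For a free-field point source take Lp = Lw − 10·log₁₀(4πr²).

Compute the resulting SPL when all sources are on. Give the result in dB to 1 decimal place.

95.0 dB

Source at 3.8 m: Lp = 94.5 − 10·log₁₀(4π·3.8²) = 94.5 − 10·log₁₀(181.458) = 71.9 dB.
Sum in the linear (power) domain: Σ 10^(Lᵢ/10) = 10^(71.9/10) + 10^(89.8/10) + 10^(67.9/10) + 10^(76.9/10) + 10^(85.3/10) + 10^(92.6/10) = 3.184e+09.
Back to dB: 10·log₁₀ Σ = 95.0 dB.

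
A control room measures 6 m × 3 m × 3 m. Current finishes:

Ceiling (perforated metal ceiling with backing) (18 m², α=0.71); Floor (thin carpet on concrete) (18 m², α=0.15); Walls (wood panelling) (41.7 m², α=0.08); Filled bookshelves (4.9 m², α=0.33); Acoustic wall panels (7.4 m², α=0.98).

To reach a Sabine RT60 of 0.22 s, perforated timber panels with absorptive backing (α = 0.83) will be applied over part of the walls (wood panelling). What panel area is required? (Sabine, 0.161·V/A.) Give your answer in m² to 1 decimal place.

15.8

Summing Sᵢαᵢ: 12.780 + 2.700 + 3.336 + 1.617 + 7.252 → A₁ = 27.685 sabins.
Required A₂ = 0.161·54/0.22 = 39.518 sabins.
Absorption to add: 39.518 − 27.685 = 11.833 sabins.
Net gain per m²: Δα = 0.83 − 0.08 = 0.75.
Panel area = 11.833 / 0.75 = 15.8 m².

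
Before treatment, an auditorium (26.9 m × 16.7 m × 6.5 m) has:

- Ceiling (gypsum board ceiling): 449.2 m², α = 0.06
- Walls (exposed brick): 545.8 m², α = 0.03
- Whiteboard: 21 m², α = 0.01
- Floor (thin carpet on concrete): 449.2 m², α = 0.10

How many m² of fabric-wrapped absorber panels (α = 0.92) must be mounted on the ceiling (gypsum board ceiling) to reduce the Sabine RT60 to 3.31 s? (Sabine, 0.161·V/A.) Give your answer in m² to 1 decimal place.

62.3

Total absorption A₁ = 449.2*0.06 + 545.8*0.03 + 21*0.01 + 449.2*0.10
  = 26.952 + 16.374 + 0.210 + 44.920 = 88.456 m² sabins.
V = 2919.995 m³. Target absorption A₂ = 0.161 × 2919.995 / 3.31 = 142.030 sabins.
ΔA needed = 142.030 − 88.456 = 53.574 sabins.
Net gain per m²: Δα = 0.92 − 0.06 = 0.86.
Panel area = 53.574 / 0.86 = 62.3 m².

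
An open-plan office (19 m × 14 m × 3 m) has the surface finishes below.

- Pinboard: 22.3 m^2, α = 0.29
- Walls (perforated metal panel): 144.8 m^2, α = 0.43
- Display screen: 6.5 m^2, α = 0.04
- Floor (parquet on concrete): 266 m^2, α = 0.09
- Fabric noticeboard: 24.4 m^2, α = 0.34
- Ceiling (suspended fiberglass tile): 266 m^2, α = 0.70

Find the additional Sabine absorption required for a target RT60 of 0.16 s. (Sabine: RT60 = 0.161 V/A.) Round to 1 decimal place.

515.6 sabins

Total absorption A₁ = 22.3*0.29 + 144.8*0.43 + 6.5*0.04 + 266*0.09 + 24.4*0.34 + 266*0.70
  = 6.467 + 62.264 + 0.260 + 23.940 + 8.296 + 186.200 = 287.427 m^2 sabins.
V = 798 m³. Required absorption A₂ = 0.161 × 798 / 0.16 = 802.988 sabins.
ΔA = A₂ − A₁ = 802.988 − 287.427 = 515.6 sabins.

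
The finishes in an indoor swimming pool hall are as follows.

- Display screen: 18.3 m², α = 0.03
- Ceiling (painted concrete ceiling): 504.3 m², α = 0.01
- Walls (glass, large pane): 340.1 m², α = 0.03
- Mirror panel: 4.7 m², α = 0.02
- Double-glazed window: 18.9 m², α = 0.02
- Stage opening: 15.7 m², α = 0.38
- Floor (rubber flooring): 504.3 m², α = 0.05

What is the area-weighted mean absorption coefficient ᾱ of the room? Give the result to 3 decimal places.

0.034

Total surface area S = 1406.3 m².
A = 18.3·0.03 + 504.3·0.01 + 340.1·0.03 + 4.7·0.02 + 18.9·0.02 + 15.7·0.38 + 504.3·0.05 = 47.448 sabins.
ᾱ = 47.448 / 1406.3 = 0.034.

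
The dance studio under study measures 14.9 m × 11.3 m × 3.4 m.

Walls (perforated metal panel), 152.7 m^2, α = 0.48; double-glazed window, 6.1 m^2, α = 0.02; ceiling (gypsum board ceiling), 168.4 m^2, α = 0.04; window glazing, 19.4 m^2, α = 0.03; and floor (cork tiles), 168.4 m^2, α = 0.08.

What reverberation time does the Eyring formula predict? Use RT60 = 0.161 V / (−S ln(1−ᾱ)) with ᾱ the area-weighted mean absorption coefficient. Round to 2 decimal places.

0.89 s

Total surface area S = 152.7 + 6.1 + 168.4 + 19.4 + 168.4 = 515.0 m^2.
Absorption A = 152.7·0.48 + 6.1·0.02 + 168.4·0.04 + 19.4·0.03 + 168.4·0.08 = 94.208 sabins.
Mean coefficient ᾱ = A/S = 0.1829.
−S·ln(1−ᾱ) = −515.0 × ln(1 − 0.1829) = 104.027.
V = 14.9 × 11.3 × 3.4 = 572.458 m³.
T = 0.161·V/[−S·ln(1−ᾱ)] = 0.161·572.458/104.027 = 0.89 s.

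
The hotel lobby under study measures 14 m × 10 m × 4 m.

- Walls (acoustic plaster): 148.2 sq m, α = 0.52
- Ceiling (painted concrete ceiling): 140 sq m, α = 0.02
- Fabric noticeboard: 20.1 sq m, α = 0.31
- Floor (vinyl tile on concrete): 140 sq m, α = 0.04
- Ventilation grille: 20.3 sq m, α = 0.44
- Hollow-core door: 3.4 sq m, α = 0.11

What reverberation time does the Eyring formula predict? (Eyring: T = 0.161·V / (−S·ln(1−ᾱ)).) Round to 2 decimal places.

0.79 seconds

S = Σ Sᵢ = 472.0 sq m.
Σ(Sᵢαᵢ) = 148.2·0.52 + 140·0.02 + 20.1·0.31 + 140·0.04 + 20.3·0.44 + 3.4·0.11 = 101.001.
ᾱ = 101.001 / 472.0 = 0.2140.
Eyring denominator: −S ln(1−ᾱ) = 113.657.
V = 14 × 10 × 4 = 560 m³.
T = 0.161·V/[−S·ln(1−ᾱ)] = 0.161·560/113.657 = 0.79 s.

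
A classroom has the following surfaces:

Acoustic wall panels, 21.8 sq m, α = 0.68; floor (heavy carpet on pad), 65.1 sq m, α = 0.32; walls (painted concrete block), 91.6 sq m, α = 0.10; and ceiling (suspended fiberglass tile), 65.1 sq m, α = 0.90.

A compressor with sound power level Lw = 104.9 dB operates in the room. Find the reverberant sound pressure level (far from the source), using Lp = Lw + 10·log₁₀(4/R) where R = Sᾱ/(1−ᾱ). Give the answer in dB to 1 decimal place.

88.4 dB

Σ(Sᵢαᵢ) = 21.8×0.68 + 65.1×0.32 + 91.6×0.10 + 65.1×0.90 = 103.406; total area S = 243.6 sq m.
ᾱ = 103.406/243.6 = 0.4245; R = Sᾱ/(1−ᾱ) = 103.406/(1−0.4245) = 179.680 sq m.
Lp = 104.9 + 10·log₁₀(4/179.680) = 104.9 + (-16.52) = 88.4 dB.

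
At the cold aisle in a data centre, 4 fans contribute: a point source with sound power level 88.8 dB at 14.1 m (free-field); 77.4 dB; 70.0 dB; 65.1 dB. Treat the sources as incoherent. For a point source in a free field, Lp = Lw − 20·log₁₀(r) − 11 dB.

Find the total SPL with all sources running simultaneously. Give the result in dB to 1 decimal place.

Source at 14.1 m: Lp = 88.8 − 20·log₁₀(14.1) − 11 = 54.8 dB.
Converting to relative power and adding: 10^(54.8/10) + 10^(77.4/10) + 10^(70.0/10) + 10^(65.1/10) = 6.849e+07.
L_total = 10·log₁₀(6.849e+07) = 78.4 dB.

78.4 dB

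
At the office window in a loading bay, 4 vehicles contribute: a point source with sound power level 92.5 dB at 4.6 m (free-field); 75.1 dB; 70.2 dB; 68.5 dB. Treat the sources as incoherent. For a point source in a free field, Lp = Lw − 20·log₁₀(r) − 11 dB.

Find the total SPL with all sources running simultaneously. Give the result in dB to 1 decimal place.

77.5 dB

Source at 4.6 m: Lp = 92.5 − 20·log₁₀(4.6) − 11 = 68.2 dB.
Converting to relative power and adding: 10^(68.2/10) + 10^(75.1/10) + 10^(70.2/10) + 10^(68.5/10) = 5.652e+07.
Back to dB: 10·log₁₀ Σ = 77.5 dB.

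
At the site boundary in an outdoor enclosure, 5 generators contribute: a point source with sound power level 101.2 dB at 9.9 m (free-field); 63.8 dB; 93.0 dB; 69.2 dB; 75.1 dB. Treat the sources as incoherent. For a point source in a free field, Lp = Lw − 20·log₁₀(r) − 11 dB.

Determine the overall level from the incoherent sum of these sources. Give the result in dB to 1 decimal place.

Source at 9.9 m: Lp = 101.2 − 20·log₁₀(9.9) − 11 = 70.3 dB.
Σ 10^(Lᵢ/10) = 2.049e+09.
L_total = 10·log₁₀(2.049e+09) = 93.1 dB.

93.1 dB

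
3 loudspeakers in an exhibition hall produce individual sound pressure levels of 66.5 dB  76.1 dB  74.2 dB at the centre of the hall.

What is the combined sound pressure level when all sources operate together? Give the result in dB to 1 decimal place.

78.5 dB

Σ 10^(Lᵢ/10) = 7.151e+07.
Combined level = 10 log₁₀(7.151e+07) = 78.5 dB.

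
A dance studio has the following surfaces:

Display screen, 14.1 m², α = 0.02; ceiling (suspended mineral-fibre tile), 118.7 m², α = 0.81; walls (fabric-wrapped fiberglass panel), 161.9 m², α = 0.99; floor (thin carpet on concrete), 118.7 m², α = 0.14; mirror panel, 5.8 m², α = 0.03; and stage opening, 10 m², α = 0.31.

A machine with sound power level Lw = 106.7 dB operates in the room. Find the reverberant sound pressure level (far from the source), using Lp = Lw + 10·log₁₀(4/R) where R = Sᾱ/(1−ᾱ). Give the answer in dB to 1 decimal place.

A = 276.602 sabins; S = 429.2 m².
ᾱ = 0.6445, so room constant R = A/(1−ᾱ) = 778.065 m².
Lp = Lw + 10 log₁₀(4/R) = 106.7 -22.89 = 83.8 dB.

83.8 dB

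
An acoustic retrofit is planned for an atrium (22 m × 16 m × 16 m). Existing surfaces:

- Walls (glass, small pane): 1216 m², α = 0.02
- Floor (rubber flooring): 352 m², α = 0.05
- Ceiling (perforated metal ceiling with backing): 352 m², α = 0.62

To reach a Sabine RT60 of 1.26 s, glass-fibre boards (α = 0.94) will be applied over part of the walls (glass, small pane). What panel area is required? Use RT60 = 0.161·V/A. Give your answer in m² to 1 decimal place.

499.4

A₁ = Σ Sᵢαᵢ = 1216×0.02 + 352×0.05 + 352×0.62 = 260.160 sabins.
Required A₂ = 0.161·5632/1.26 = 719.644 sabins.
Absorption to add: 719.644 − 260.160 = 459.484 sabins.
Net gain per m²: Δα = 0.94 − 0.02 = 0.92.
Panel area = 459.484 / 0.92 = 499.4 m².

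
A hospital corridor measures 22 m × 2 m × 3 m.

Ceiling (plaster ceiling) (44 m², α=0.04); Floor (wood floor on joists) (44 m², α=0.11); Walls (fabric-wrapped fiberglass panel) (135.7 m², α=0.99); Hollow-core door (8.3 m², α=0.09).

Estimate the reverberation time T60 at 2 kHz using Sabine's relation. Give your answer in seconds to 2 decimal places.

0.15 sec

A = Σ Sᵢαᵢ = 44·0.04 + 44·0.11 + 135.7·0.99 + 8.3·0.09 = 141.690 sabins.
Room volume: 132 m³.
RT60 = 0.161 · V / A = 0.161 × 132 / 141.690 = 0.15 s.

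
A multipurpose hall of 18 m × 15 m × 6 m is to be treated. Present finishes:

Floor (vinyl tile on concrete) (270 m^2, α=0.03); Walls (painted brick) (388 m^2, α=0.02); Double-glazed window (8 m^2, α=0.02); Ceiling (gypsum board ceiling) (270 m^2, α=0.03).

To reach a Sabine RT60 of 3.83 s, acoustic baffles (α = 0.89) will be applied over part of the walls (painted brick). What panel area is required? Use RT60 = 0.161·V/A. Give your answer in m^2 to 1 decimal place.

Summing Sᵢαᵢ: 8.100 + 7.760 + 0.160 + 8.100 → A₁ = 24.120 sabins.
Required A₂ = 0.161·1620/3.83 = 68.099 sabins.
ΔA needed = 68.099 − 24.120 = 43.979 sabins.
Each m^2 of panel replacing the walls (painted brick) adds (0.89 − 0.02) = 0.87 sabins.
Area = ΔA/Δα = 43.979/0.87 = 50.6 m^2.

50.6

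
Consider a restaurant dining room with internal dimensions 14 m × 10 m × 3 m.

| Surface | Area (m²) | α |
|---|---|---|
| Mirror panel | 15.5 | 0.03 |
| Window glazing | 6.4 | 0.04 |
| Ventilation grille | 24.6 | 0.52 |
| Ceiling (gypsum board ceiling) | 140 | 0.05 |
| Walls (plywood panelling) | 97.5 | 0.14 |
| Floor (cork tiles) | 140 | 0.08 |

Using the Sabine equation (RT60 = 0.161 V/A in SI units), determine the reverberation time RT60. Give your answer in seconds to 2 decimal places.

1.49 s

A = Σ Sᵢαᵢ = 15.5·0.03 + 6.4·0.04 + 24.6·0.52 + 140·0.05 + 97.5·0.14 + 140·0.08 = 45.363 sabins.
V = 14·10·3 = 420 m³.
RT60 = 0.161 · V / A = 0.161 × 420 / 45.363 = 1.49 s.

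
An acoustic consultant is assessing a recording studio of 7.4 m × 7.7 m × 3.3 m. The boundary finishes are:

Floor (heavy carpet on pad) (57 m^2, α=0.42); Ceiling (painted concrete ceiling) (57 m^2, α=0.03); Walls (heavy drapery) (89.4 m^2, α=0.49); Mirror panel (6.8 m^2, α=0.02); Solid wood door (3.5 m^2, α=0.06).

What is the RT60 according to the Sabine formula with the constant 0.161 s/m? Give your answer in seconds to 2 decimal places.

0.43 sec

Total absorption A = 57×0.42 + 57×0.03 + 89.4×0.49 + 6.8×0.02 + 3.5×0.06
  = 23.940 + 1.710 + 43.806 + 0.136 + 0.210 = 69.802 m^2 sabins.
Room volume: 188.034 m³.
T = 0.161 V/A = 0.161·188.034/69.802 = 0.43 s.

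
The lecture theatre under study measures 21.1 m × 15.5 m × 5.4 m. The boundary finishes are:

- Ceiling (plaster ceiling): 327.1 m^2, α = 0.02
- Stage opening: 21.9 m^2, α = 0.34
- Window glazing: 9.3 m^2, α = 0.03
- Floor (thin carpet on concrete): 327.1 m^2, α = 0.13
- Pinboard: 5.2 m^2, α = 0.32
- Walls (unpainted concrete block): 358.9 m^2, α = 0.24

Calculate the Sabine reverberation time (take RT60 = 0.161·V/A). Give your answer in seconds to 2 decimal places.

Total absorption A = 327.1·0.02 + 21.9·0.34 + 9.3·0.03 + 327.1·0.13 + 5.2·0.32 + 358.9·0.24
  = 6.542 + 7.446 + 0.279 + 42.523 + 1.664 + 86.136 = 144.590 m^2 sabins.
V = 21.1·15.5·5.4 = 1766.07 m³.
RT60 = 0.161 · V / A = 0.161 × 1766.07 / 144.590 = 1.97 s.

1.97 sec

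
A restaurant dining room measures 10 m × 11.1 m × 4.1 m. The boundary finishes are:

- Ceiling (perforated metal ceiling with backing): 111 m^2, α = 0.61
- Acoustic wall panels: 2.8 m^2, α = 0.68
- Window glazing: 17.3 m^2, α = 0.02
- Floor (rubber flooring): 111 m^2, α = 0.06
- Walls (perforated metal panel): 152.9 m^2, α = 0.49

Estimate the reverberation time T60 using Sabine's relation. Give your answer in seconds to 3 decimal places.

0.484 sec

A = Σ Sᵢαᵢ = 111·0.61 + 2.8·0.68 + 17.3·0.02 + 111·0.06 + 152.9·0.49 = 151.541 sabins.
Room volume: 455.1 m³.
T = 0.161 V/A = 0.161·455.1/151.541 = 0.484 s.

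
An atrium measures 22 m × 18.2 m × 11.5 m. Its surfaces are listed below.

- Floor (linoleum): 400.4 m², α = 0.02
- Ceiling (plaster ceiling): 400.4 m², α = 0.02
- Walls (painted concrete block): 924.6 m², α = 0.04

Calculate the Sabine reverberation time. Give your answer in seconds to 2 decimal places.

Summing Sᵢαᵢ: 8.008 + 8.008 + 36.984 → A = 53.000 sabins.
Volume V = 22 × 18.2 × 11.5 = 4604.6 m³.
T = 0.161 V/A = 0.161·4604.6/53.000 = 13.99 s.

13.99 seconds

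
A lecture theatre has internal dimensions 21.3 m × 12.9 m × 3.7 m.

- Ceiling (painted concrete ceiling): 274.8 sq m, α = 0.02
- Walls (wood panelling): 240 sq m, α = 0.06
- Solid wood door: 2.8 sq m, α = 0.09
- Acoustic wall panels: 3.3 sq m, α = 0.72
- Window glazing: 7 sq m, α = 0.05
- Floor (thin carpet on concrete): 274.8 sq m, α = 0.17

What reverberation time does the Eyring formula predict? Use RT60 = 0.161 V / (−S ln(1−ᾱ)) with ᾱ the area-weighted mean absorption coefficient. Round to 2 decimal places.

2.25 s

Total surface area S = 274.8 + 240 + 2.8 + 3.3 + 7 + 274.8 = 802.7 sq m.
Σ(Sᵢαᵢ) = 274.8·0.02 + 240·0.06 + 2.8·0.09 + 3.3·0.72 + 7·0.05 + 274.8·0.17 = 69.590.
ᾱ = 69.590 / 802.7 = 0.0867.
Eyring denominator: −S ln(1−ᾱ) = 72.798.
V = 21.3 × 12.9 × 3.7 = 1016.649 m³.
RT60 = 0.161 × 1016.649 / 72.798 = 2.25 s.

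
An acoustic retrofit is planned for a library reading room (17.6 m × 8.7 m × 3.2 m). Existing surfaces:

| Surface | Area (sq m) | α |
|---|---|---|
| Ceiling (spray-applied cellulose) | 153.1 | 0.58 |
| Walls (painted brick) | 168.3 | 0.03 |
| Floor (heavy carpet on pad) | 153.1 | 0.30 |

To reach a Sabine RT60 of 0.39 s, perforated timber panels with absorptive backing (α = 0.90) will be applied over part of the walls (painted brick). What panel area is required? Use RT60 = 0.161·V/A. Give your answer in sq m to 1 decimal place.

71.8

Summing Sᵢαᵢ: 88.798 + 5.049 + 45.930 → A₁ = 139.777 sabins.
Required A₂ = 0.161·489.984/0.39 = 202.275 sabins.
ΔA needed = 202.275 − 139.777 = 62.498 sabins.
Net gain per sq m: Δα = 0.90 − 0.03 = 0.87.
Panel area = 62.498 / 0.87 = 71.8 sq m.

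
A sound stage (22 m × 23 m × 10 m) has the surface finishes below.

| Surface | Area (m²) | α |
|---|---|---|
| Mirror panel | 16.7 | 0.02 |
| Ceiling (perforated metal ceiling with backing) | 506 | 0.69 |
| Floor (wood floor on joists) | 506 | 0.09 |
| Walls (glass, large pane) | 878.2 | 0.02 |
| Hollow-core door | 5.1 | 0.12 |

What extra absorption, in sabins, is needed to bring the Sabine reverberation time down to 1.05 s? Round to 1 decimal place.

Summing Sᵢαᵢ: 0.334 + 349.140 + 45.540 + 17.564 + 0.612 → A₁ = 413.190 sabins.
For T = 1.05 s, need A₂ = 0.161·V/T = 0.161·5060/1.05 = 775.867 sabins.
Shortfall: 775.867 − 413.190 = 362.7 sabins.

362.7 sabins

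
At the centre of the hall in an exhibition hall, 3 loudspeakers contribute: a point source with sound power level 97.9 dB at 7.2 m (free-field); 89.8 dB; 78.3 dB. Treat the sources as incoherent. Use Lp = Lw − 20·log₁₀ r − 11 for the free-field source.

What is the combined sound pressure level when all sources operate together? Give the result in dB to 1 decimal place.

Source at 7.2 m: Lp = 97.9 − 20·log₁₀(7.2) − 11 = 69.8 dB.
Σ 10^(Lᵢ/10) = 1.032e+09.
Combined level = 10 log₁₀(1.032e+09) = 90.1 dB.

90.1 dB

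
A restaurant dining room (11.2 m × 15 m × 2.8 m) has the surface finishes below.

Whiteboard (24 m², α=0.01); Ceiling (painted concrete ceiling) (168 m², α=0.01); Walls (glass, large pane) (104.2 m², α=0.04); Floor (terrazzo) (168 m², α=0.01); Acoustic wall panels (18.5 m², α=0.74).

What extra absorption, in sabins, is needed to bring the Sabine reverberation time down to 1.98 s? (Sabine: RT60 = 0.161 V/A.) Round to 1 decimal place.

A₁ = Σ Sᵢαᵢ = 24·0.01 + 168·0.01 + 104.2·0.04 + 168·0.01 + 18.5·0.74 = 21.458 sabins.
Target A₂ = 0.161·470.4/1.98 = 38.250 sabins (V = 470.4 m³).
Additional absorption ΔA = 38.250 − 21.458 = 16.8 sabins.

16.8 sabins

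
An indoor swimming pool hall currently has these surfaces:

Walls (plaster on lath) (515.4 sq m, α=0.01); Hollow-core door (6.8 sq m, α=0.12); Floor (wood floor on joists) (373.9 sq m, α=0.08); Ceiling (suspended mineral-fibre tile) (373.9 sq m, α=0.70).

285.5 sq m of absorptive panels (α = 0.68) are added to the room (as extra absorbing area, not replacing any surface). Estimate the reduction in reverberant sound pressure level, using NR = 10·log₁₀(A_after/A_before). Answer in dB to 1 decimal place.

Total absorption A_before = 515.4×0.01 + 6.8×0.12 + 373.9×0.08 + 373.9×0.70
  = 5.154 + 0.816 + 29.912 + 261.730 = 297.612 sq m sabins.
Added absorption = 285.5 × 0.68 = 194.140 sabins.
A_after = 297.612 + 194.140 = 491.752 sabins.
Reduction = 10 log₁₀(A_after/A_before) = 10 log₁₀(1.6523) = 2.2 dB.

2.2 dB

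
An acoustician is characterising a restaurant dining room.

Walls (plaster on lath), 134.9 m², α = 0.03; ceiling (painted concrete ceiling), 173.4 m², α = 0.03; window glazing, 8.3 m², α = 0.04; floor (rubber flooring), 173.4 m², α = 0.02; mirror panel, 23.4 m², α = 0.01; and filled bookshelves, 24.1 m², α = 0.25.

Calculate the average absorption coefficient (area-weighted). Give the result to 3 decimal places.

Total surface area S = 537.5 m².
A = 134.9·0.03 + 173.4·0.03 + 8.3·0.04 + 173.4·0.02 + 23.4·0.01 + 24.1·0.25 = 19.308 sabins.
ᾱ = 19.308 / 537.5 = 0.036.

0.036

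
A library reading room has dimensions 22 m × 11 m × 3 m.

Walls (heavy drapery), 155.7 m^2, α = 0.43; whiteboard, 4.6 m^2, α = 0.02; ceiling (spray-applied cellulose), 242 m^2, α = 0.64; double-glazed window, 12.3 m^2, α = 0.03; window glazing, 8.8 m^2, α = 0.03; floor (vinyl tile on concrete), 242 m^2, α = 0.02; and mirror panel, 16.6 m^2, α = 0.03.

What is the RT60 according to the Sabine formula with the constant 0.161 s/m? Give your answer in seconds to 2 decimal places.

0.51 sec

Total absorption A = 155.7*0.43 + 4.6*0.02 + 242*0.64 + 12.3*0.03 + 8.8*0.03 + 242*0.02 + 16.6*0.03
  = 66.951 + 0.092 + 154.880 + 0.369 + 0.264 + 4.840 + 0.498 = 227.894 m^2 sabins.
V = 22·11·3 = 726 m³.
RT60 = 0.161 · V / A = 0.161 × 726 / 227.894 = 0.51 s.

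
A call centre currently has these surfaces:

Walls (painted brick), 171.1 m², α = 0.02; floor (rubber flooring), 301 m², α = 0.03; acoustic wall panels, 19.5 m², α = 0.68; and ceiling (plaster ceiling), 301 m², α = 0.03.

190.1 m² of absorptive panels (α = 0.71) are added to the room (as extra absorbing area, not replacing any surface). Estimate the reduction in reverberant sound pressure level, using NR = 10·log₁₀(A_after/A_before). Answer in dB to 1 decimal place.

Total absorption A_before = 171.1·0.02 + 301·0.03 + 19.5·0.68 + 301·0.03
  = 3.422 + 9.030 + 13.260 + 9.030 = 34.742 m² sabins.
Added absorption = 190.1 × 0.71 = 134.971 sabins.
New total A_after = 169.713 sabins.
Reduction = 10 log₁₀(A_after/A_before) = 10 log₁₀(4.8850) = 6.9 dB.

6.9 dB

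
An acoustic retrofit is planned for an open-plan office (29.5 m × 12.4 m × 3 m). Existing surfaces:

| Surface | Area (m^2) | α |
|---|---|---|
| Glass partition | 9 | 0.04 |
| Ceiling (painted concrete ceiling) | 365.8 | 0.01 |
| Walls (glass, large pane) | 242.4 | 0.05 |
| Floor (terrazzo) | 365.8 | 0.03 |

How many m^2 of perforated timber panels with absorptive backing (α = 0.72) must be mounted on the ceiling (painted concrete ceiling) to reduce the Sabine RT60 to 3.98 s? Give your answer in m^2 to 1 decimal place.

Equivalent absorption area: A₁ = 9*0.04 + 365.8*0.01 + 242.4*0.05 + 365.8*0.03 = 27.112 m^2.
V = 1097.4 m³. Target absorption A₂ = 0.161 × 1097.4 / 3.98 = 44.392 sabins.
Absorption to add: 44.392 − 27.112 = 17.280 sabins.
Net gain per m^2: Δα = 0.72 − 0.01 = 0.71.
Area = ΔA/Δα = 17.280/0.71 = 24.3 m^2.

24.3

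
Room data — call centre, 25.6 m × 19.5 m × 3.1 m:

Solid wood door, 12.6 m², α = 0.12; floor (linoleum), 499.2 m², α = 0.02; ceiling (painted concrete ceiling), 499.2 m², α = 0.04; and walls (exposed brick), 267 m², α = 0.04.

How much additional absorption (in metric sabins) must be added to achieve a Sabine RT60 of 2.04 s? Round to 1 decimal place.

80.0 sabins

Summing Sᵢαᵢ: 1.512 + 9.984 + 19.968 + 10.680 → A₁ = 42.144 sabins.
Target A₂ = 0.161·1547.52/2.04 = 122.133 sabins (V = 1547.52 m³).
ΔA = A₂ − A₁ = 122.133 − 42.144 = 80.0 sabins.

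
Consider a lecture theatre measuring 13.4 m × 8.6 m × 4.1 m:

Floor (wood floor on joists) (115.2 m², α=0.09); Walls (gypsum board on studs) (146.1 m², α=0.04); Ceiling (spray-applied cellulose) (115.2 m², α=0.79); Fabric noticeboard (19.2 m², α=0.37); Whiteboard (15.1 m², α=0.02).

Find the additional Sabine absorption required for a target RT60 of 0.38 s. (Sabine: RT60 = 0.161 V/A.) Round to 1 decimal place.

Summing Sᵢαᵢ: 10.368 + 5.844 + 91.008 + 7.104 + 0.302 → A₁ = 114.626 sabins.
For T = 0.38 s, need A₂ = 0.161·V/T = 0.161·472.484/0.38 = 200.184 sabins.
Shortfall: 200.184 − 114.626 = 85.6 sabins.

85.6 sabins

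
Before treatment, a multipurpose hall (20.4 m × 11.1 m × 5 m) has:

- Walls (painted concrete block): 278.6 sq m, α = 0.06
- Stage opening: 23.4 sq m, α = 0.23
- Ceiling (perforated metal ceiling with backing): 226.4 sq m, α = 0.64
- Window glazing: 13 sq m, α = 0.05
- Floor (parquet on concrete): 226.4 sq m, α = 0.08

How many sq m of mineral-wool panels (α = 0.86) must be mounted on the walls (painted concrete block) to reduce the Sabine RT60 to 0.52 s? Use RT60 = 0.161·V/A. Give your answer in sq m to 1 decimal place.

A₁ = Σ Sᵢαᵢ = 278.6*0.06 + 23.4*0.23 + 226.4*0.64 + 13*0.05 + 226.4*0.08 = 185.756 sabins.
V = 1132.2 m³. Target absorption A₂ = 0.161 × 1132.2 / 0.52 = 350.547 sabins.
ΔA needed = 350.547 − 185.756 = 164.791 sabins.
Each sq m of panel replacing the walls (painted concrete block) adds (0.86 − 0.06) = 0.80 sabins.
Panel area = 164.791 / 0.80 = 206.0 sq m.

206.0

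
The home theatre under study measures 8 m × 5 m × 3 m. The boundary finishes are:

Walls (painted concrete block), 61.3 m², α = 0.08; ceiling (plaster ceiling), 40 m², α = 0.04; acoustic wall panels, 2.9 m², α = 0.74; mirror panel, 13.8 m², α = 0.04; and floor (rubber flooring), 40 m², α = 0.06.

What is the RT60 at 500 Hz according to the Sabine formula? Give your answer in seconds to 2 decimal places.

Total absorption A = 61.3·0.08 + 40·0.04 + 2.9·0.74 + 13.8·0.04 + 40·0.06
  = 4.904 + 1.600 + 2.146 + 0.552 + 2.400 = 11.602 m² sabins.
Volume V = 8 × 5 × 3 = 120 m³.
Sabine: RT60 = 0.161 × 120 / 11.602 = 1.67 s.

1.67 sec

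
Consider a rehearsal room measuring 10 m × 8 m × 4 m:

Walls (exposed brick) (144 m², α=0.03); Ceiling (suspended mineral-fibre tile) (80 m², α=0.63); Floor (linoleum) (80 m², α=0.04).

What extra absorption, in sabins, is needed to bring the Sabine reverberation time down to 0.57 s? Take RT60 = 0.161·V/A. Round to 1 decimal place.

32.5 sabins

Equivalent absorption area: A₁ = 144*0.03 + 80*0.63 + 80*0.04 = 57.920 m².
For T = 0.57 s, need A₂ = 0.161·V/T = 0.161·320/0.57 = 90.386 sabins.
Shortfall: 90.386 − 57.920 = 32.5 sabins.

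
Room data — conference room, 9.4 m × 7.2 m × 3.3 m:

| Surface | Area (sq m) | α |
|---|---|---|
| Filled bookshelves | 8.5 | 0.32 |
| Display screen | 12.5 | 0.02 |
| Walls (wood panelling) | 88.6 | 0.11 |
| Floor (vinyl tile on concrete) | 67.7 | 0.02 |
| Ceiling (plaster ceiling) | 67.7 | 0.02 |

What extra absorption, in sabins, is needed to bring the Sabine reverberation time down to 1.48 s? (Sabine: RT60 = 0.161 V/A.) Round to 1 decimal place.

8.9 sabins

Summing Sᵢαᵢ: 2.720 + 0.250 + 9.746 + 1.354 + 1.354 → A₁ = 15.424 sabins.
Target A₂ = 0.161·223.344/1.48 = 24.296 sabins (V = 223.344 m³).
ΔA = A₂ − A₁ = 24.296 − 15.424 = 8.9 sabins.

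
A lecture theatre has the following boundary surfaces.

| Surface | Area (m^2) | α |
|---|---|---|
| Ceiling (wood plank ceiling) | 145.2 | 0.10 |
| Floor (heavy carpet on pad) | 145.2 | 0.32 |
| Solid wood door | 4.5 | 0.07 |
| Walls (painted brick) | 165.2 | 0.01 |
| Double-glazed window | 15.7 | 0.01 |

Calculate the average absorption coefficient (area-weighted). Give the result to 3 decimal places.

0.133

S = Σ Sᵢ = 145.2 + 145.2 + 4.5 + 165.2 + 15.7 = 475.8 m^2.
A = 145.2×0.10 + 145.2×0.32 + 4.5×0.07 + 165.2×0.01 + 15.7×0.01 = 63.108 sabins.
ᾱ = 63.108 / 475.8 = 0.133.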